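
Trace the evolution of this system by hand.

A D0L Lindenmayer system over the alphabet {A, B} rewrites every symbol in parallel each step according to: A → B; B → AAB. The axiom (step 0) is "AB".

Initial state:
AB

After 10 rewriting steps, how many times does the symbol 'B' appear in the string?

t=0: AB
t=1: BAAB
t=2: AABBBAAB
t=3: BBAABAABAABBBAAB
t=4: AABAABBBAABBBAABBBAABAABAABBBAAB
t=5: BBAABBBAABAABAABBBAABAABAABBBAABAABAABBBAABBBAABBBAABAABAABBBAAB
t=6: AABAABBBAABAABAABBBAABBBAABBBAABAABAABBBAABBBAABBBAABAABAA…BAABAABAABBBAABAABAABBBAABAABAABBBAABBBAABBBAABAABAABBBAAB  (len 128)
t=7: BBAABBBAABAABAABBBAABBBAABBBAABAABAABBBAABAABAABBBAABAABAA…BAABAABAABBBAABAABAABBBAABAABAABBBAABBBAABBBAABAABAABBBAAB  (len 256)
t=8: AABAABBBAABAABAABBBAABBBAABBBAABAABAABBBAABAABAABBBAABAABA…BAABAABAABBBAABAABAABBBAABAABAABBBAABBBAABBBAABAABAABBBAAB  (len 512)
t=9: BBAABBBAABAABAABBBAABBBAABBBAABAABAABBBAABAABAABBBAABAABAA…BAABAABAABBBAABAABAABBBAABAABAABBBAABBBAABBBAABAABAABBBAAB  (len 1024)
t=10: AABAABBBAABAABAABBBAABBBAABBBAABAABAABBBAABAABAABBBAABAABA…BAABAABAABBBAABAABAABBBAABAABAABBBAABBBAABBBAABAABAABBBAAB  (len 2048)

1024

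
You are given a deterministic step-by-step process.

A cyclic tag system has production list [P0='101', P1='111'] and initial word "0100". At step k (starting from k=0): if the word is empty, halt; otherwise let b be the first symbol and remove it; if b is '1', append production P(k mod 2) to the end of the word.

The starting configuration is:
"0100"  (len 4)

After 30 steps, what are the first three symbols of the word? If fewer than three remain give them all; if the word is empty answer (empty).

gen 0: "0100"  (len 4)
gen 1: "100"  (len 3)
gen 2: "00111"  (len 5)
gen 3: "0111"  (len 4)
gen 4: "111"  (len 3)
gen 5: "11101"  (len 5)
gen 6: "1101111"  (len 7)
gen 7: "101111101"  (len 9)
gen 8: "01111101111"  (len 11)
gen 9: "1111101111"  (len 10)
gen 10: "111101111111"  (len 12)
gen 11: "11101111111101"  (len 14)
gen 12: "1101111111101111"  (len 16)
gen 13: "101111111101111101"  (len 18)
gen 14: "01111111101111101111"  (len 20)
gen 15: "1111111101111101111"  (len 19)
gen 16: "111111101111101111111"  (len 21)
gen 17: "11111101111101111111101"  (len 23)
gen 18: "1111101111101111111101111"  (len 25)
gen 19: "111101111101111111101111101"  (len 27)
gen 20: "11101111101111111101111101111"  (len 29)
gen 21: "1101111101111111101111101111101"  (len 31)
gen 22: "101111101111111101111101111101111"  (len 33)
gen 23: "01111101111111101111101111101111101"  (len 35)
gen 24: "1111101111111101111101111101111101"  (len 34)
gen 25: "111101111111101111101111101111101101"  (len 36)
gen 26: "11101111111101111101111101111101101111"  (len 38)
gen 27: "1101111111101111101111101111101101111101"  (len 40)
gen 28: "101111111101111101111101111101101111101111"  (len 42)
gen 29: "01111111101111101111101111101101111101111101"  (len 44)
gen 30: "1111111101111101111101111101101111101111101"  (len 43)

111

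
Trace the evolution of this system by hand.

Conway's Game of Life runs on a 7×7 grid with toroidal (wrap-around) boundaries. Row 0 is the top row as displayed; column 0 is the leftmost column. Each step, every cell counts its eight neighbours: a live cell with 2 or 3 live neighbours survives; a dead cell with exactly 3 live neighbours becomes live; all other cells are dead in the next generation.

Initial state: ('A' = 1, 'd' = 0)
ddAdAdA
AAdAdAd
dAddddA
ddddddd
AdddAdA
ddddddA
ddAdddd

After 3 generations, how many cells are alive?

10

step 0: ddAdAdA
AAdAdAd
dAddddA
ddddddd
AdddAdA
ddddddA
ddAdddd
step 1: AdAdAAA
dAdAAAd
dAAdddA
dddddAA
AddddAA
AddddAA
dddAdAd
step 2: AAAdddd
ddddddd
dAAAddA
dAddddd
ddddAdd
Adddddd
dAdAddd
step 3: AAAdddd
dddAddd
AAAdddd
AAdAddd
ddddddd
ddddddd
ddddddd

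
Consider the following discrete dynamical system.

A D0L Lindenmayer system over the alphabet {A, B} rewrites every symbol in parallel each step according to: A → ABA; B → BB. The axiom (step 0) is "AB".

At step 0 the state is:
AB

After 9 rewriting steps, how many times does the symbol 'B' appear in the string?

2816

[0] AB
[1] ABABB
[2] ABABBABABBBB
[3] ABABBABABBBBABABBABABBBBBBBB
[4] ABABBABABBBBABABBABABBBBBBBBABABBABABBBBABABBABABBBBBBBBBBBBBBBB
[5] ABABBABABBBBABABBABABBBBBBBBABABBABABBBBABABBABABBBBBBBBBB…BBBBBBABABBABABBBBABABBABABBBBBBBBBBBBBBBBBBBBBBBBBBBBBBBB  (len 144)
[6] ABABBABABBBBABABBABABBBBBBBBABABBABABBBBABABBABABBBBBBBBBB…BBBBBBBBBBBBBBBBBBBBBBBBBBBBBBBBBBBBBBBBBBBBBBBBBBBBBBBBBB  (len 320)
[7] ABABBABABBBBABABBABABBBBBBBBABABBABABBBBABABBABABBBBBBBBBB…BBBBBBBBBBBBBBBBBBBBBBBBBBBBBBBBBBBBBBBBBBBBBBBBBBBBBBBBBB  (len 704)
[8] ABABBABABBBBABABBABABBBBBBBBABABBABABBBBABABBABABBBBBBBBBB…BBBBBBBBBBBBBBBBBBBBBBBBBBBBBBBBBBBBBBBBBBBBBBBBBBBBBBBBBB  (len 1536)
[9] ABABBABABBBBABABBABABBBBBBBBABABBABABBBBABABBABABBBBBBBBBB…BBBBBBBBBBBBBBBBBBBBBBBBBBBBBBBBBBBBBBBBBBBBBBBBBBBBBBBBBB  (len 3328)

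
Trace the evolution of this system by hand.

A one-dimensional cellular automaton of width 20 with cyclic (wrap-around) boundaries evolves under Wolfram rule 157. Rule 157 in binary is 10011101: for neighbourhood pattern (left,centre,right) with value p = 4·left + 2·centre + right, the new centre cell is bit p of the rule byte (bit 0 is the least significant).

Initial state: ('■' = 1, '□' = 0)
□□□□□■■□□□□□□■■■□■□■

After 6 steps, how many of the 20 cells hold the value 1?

t=0: □□□□□■■□□□□□□■■■□■□■
t=1: ■■■■□■□■■■■■□■■□□■□■
t=2: ■■■□□■□■■■■□□■□■□■□■
t=3: ■■□■□■□■■■□■□■□■□■□■
t=4: ■□□■□■□■■□□■□■□■□■□■
t=5: □■□■□■□■□■□■□■□■□■□■
t=6: □■□■□■□■□■□■□■□■□■□■

10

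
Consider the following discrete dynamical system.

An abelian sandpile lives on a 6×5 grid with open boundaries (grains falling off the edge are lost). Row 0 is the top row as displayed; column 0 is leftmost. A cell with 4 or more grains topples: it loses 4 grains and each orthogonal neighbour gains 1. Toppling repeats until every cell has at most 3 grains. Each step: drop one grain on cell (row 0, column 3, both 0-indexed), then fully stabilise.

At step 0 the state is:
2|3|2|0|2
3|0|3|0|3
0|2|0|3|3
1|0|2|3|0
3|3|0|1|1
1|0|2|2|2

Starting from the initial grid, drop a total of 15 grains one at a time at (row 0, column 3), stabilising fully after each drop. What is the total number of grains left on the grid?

51

step 0: 2|3|2|0|2
3|0|3|0|3
0|2|0|3|3
1|0|2|3|0
3|3|0|1|1
1|0|2|2|2
step 1: 2|3|2|1|2
3|0|3|0|3
0|2|0|3|3
1|0|2|3|0
3|3|0|1|1
1|0|2|2|2
step 2: 2|3|2|2|2
3|0|3|0|3
0|2|0|3|3
1|0|2|3|0
3|3|0|1|1
1|0|2|2|2
step 3: 2|3|2|3|2
3|0|3|0|3
0|2|0|3|3
1|0|2|3|0
3|3|0|1|1
1|0|2|2|2
step 4: 2|3|3|0|3
3|0|3|1|3
0|2|0|3|3
1|0|2|3|0
3|3|0|1|1
1|0|2|2|2
step 5: 2|3|3|1|3
3|0|3|1|3
0|2|0|3|3
1|0|2|3|0
3|3|0|1|1
1|0|2|2|2
step 6: 2|3|3|2|3
3|0|3|1|3
0|2|0|3|3
1|0|2|3|0
3|3|0|1|1
1|0|2|2|2
step 7: 2|3|3|3|3
3|0|3|1|3
0|2|0|3|3
1|0|2|3|0
3|3|0|1|1
1|0|2|2|2
step 8: 3|0|2|3|1
3|2|1|1|2
0|2|2|2|1
1|0|3|0|2
3|3|0|2|1
1|0|2|2|2
step 9: 3|0|3|0|2
3|2|1|2|2
0|2|2|2|1
1|0|3|0|2
3|3|0|2|1
1|0|2|2|2
step 10: 3|0|3|1|2
3|2|1|2|2
0|2|2|2|1
1|0|3|0|2
3|3|0|2|1
1|0|2|2|2
step 11: 3|0|3|2|2
3|2|1|2|2
0|2|2|2|1
1|0|3|0|2
3|3|0|2|1
1|0|2|2|2
step 12: 3|0|3|3|2
3|2|1|2|2
0|2|2|2|1
1|0|3|0|2
3|3|0|2|1
1|0|2|2|2
step 13: 3|1|0|1|3
3|2|2|3|2
0|2|2|2|1
1|0|3|0|2
3|3|0|2|1
1|0|2|2|2
step 14: 3|1|0|2|3
3|2|2|3|2
0|2|2|2|1
1|0|3|0|2
3|3|0|2|1
1|0|2|2|2
step 15: 3|1|0|3|3
3|2|2|3|2
0|2|2|2|1
1|0|3|0|2
3|3|0|2|1
1|0|2|2|2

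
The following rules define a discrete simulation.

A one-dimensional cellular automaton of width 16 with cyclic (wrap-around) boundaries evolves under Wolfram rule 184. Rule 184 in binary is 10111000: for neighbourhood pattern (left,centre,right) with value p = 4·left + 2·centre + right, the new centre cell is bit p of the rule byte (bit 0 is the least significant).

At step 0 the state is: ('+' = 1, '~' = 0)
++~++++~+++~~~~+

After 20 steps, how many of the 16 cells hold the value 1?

10

[0] ++~++++~+++~~~~+
[1] +~++++~+++~+~~~+
[2] ~++++~+++~+~+~~+
[3] ++++~+++~+~+~+~~
[4] +++~+++~+~+~+~+~
[5] ++~+++~+~+~+~+~+
[6] +~+++~+~+~+~+~++
[7] ~+++~+~+~+~+~+++
[8] +++~+~+~+~+~+++~
[9] ++~+~+~+~+~+++~+
[10] +~+~+~+~+~+++~++
[11] ~+~+~+~+~+++~+++
[12] +~+~+~+~+++~+++~
[13] ~+~+~+~+++~+++~+
[14] +~+~+~+++~+++~+~
[15] ~+~+~+++~+++~+~+
[16] +~+~+++~+++~+~+~
[17] ~+~+++~+++~+~+~+
[18] +~+++~+++~+~+~+~
[19] ~+++~+++~+~+~+~+
[20] +++~+++~+~+~+~+~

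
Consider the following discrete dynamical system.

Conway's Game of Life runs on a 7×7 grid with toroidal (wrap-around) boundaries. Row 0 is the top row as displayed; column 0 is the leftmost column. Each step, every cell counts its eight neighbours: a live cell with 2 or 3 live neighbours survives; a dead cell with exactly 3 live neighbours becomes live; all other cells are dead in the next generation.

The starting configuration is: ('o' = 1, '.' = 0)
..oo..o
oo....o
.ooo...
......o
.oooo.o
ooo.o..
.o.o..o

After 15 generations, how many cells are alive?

step 0: ..oo..o
oo....o
.ooo...
......o
.oooo.o
ooo.o..
.o.o..o
step 1: ...o.oo
......o
.oo...o
....oo.
....o.o
....o.o
....ooo
step 2: o......
..o...o
o.....o
o..oo.o
...oo.o
o..oo.o
o..o...
step 3: oo....o
.o....o
.o.o...
...oo..
..o....
o.o...o
oo.oo..
step 4: .....oo
.o....o
o..oo..
...oo..
.oo....
o.o...o
...o.o.
step 5: o...ooo
....o.o
o.oooo.
.o..o..
ooo....
o.oo..o
o...oo.
step 6: o..o...
.o.....
ooo...o
....ooo
......o
..oooo.
.......
step 7: .......
......o
.oo...o
.o.....
......o
...ooo.
..o....
step 8: .......
o......
.oo....
.oo....
....oo.
...ooo.
...oo..
step 9: .......
.o.....
o.o....
.ooo...
..o..o.
.......
...o.o.
step 10: .......
.o.....
o..o...
...o...
.ooo...
....o..
.......
step 11: .......
.......
..o....
.o.oo..
..ooo..
..oo...
.......
step 12: .......
.......
..oo...
.o..o..
.o.....
..o.o..
.......
step 13: .......
.......
..oo...
.o.o...
.ooo...
.......
.......
step 14: .......
.......
..oo...
.o..o..
.o.o...
..o....
.......
step 15: .......
.......
..oo...
.o..o..
.o.o...
..o....
.......

7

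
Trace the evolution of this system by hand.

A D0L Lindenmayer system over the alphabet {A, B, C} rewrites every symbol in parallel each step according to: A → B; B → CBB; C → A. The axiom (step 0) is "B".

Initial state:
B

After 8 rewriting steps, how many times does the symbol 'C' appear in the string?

214

t=0: B
t=1: CBB
t=2: ACBBCBB
t=3: BACBBCBBACBBCBB
t=4: CBBBACBBCBBACBBCBBBACBBCBBACBBCBB
t=5: ACBBCBBCBBBACBBCBBACBBCBBBACBBCBBACBBCBBCBBBACBBCBBACBBCBBBACBBCBBACBBCBB
t=6: BACBBCBBACBBCBBACBBCBBCBBBACBBCBBACBBCBBBACBBCBBACBBCBBCBB…CBBACBBCBBBACBBCBBACBBCBBCBBBACBBCBBACBBCBBBACBBCBBACBBCBB  (len 161)
t=7: CBBBACBBCBBACBBCBBBACBBCBBACBBCBBBACBBCBBACBBCBBACBBCBBCBB…CBBACBBCBBBACBBCBBACBBCBBCBBBACBBCBBACBBCBBBACBBCBBACBBCBB  (len 355)
t=8: ACBBCBBCBBBACBBCBBACBBCBBBACBBCBBACBBCBBCBBBACBBCBBACBBCBB…CBBACBBCBBBACBBCBBACBBCBBCBBBACBBCBBACBBCBBBACBBCBBACBBCBB  (len 783)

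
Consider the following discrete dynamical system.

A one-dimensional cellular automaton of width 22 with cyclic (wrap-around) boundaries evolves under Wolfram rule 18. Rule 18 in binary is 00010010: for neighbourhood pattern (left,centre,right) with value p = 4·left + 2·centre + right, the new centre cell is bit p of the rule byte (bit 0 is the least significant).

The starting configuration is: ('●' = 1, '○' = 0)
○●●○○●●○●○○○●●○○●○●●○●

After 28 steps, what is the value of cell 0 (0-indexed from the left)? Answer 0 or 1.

[0] ○●●○○●●○●○○○●●○○●○●●○●
[1] ○○○●●○○○○●○●○○●●○○○○○○
[2] ○○●○○●○○●○○○●●○○●○○○○○
[3] ○●○●●○●●○●○●○○●●○●○○○○
[4] ●○○○○○○○○○○○●●○○○○●○○○
[5] ○●○○○○○○○○○●○○●○○●○●○●
[6] ○○●○○○○○○○●○●●○●●○○○○○
[7] ○●○●○○○○○●○○○○○○○●○○○○
[8] ●○○○●○○○●○●○○○○○●○●○○○
[9] ○●○●○●○●○○○●○○○●○○○●○●
[10] ○○○○○○○○●○●○●○●○●○●○○○
[11] ○○○○○○○●○○○○○○○○○○○●○○
[12] ○○○○○○●○●○○○○○○○○○●○●○
[13] ○○○○○●○○○●○○○○○○○●○○○●
[14] ●○○○●○●○●○●○○○○○●○●○●○
[15] ○●○●○○○○○○○●○○○●○○○○○○
[16] ●○○○●○○○○○●○●○●○●○○○○○
[17] ○●○●○●○○○●○○○○○○○●○○○●
[18] ○○○○○○●○●○●○○○○○●○●○●○
[19] ○○○○○●○○○○○●○○○●○○○○○●
[20] ●○○○●○●○○○●○●○●○●○○○●○
[21] ○●○●○○○●○●○○○○○○○●○●○○
[22] ●○○○●○●○○○●○○○○○●○○○●○
[23] ○●○●○○○●○●○●○○○●○●○●○○
[24] ●○○○●○●○○○○○●○●○○○○○●○
[25] ○●○●○○○●○○○●○○○●○○○●○○
[26] ●○○○●○●○●○●○●○●○●○●○●○
[27] ○●○●○○○○○○○○○○○○○○○○○○
[28] ●○○○●○○○○○○○○○○○○○○○○○

1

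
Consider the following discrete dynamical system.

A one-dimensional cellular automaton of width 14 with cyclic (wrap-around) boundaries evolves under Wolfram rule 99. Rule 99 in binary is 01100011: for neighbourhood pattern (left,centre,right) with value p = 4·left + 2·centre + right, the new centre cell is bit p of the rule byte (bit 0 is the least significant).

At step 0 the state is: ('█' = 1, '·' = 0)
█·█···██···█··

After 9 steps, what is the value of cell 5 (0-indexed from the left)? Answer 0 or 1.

0

step 0: █·█···██···█··
step 1: ·█··██·█·██··█
step 2: █··█·██·█·█·█·
step 3: ··█·█·██·█·█·█
step 4: ·█·█·█·██·█·█·
step 5: █·█·█·█·██·█··
step 6: ·█·█·█·█·██··█
step 7: █·█·█·█·█·█·█·
step 8: ·█·█·█·█·█·█·█
step 9: █·█·█·█·█·█·█·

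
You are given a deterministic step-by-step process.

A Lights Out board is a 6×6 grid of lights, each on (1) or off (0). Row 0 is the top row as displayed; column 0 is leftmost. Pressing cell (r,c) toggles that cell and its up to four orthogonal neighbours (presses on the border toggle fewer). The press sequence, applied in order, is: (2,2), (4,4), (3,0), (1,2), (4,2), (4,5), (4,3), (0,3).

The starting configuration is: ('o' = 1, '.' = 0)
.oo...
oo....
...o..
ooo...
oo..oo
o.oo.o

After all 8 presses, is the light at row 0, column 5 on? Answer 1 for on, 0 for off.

t=0: .oo...
oo....
...o..
ooo...
oo..oo
o.oo.o
t=1: .oo...
ooo...
.oo...
oo....
oo..oo
o.oo.o
t=2: .oo...
ooo...
.oo...
oo..o.
oo.o..
o.oooo
t=3: .oo...
ooo...
ooo...
....o.
.o.o..
o.oooo
t=4: .o....
o..o..
oo....
....o.
.o.o..
o.oooo
t=5: .o....
o..o..
oo....
..o.o.
..o...
o..ooo
t=6: .o....
o..o..
oo....
..o.oo
..o.oo
o..oo.
t=7: .o....
o..o..
oo....
..oooo
...o.o
o...o.
t=8: .oooo.
o.....
oo....
..oooo
...o.o
o...o.

0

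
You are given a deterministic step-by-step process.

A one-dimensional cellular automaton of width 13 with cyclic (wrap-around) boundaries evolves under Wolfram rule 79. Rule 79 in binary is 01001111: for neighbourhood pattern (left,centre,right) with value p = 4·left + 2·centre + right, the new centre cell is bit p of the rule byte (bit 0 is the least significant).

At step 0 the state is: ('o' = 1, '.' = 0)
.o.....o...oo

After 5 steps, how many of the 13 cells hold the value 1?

k=0  .o.....o...oo
k=1  .o.ooooo.oooo
k=2  .o.o...o.o..o
k=3  .o.o.ooo.o.oo
k=4  .o.o.o.o.o.oo
k=5  .o.o.o.o.o.oo

7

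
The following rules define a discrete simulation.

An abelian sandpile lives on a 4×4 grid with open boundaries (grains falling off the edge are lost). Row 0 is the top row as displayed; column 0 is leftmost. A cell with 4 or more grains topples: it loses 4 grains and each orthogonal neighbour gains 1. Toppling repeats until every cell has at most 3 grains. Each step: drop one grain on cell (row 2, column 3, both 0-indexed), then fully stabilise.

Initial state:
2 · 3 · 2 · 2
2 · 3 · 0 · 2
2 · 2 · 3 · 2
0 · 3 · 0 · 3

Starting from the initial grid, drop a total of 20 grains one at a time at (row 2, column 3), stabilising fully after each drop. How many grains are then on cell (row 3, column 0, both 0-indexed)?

1

t=0: 2 · 3 · 2 · 2
2 · 3 · 0 · 2
2 · 2 · 3 · 2
0 · 3 · 0 · 3
t=1: 2 · 3 · 2 · 2
2 · 3 · 0 · 2
2 · 2 · 3 · 3
0 · 3 · 0 · 3
t=2: 2 · 3 · 2 · 2
2 · 3 · 1 · 3
2 · 3 · 0 · 2
0 · 3 · 2 · 0
t=3: 2 · 3 · 2 · 2
2 · 3 · 1 · 3
2 · 3 · 0 · 3
0 · 3 · 2 · 0
t=4: 2 · 3 · 2 · 3
2 · 3 · 2 · 0
2 · 3 · 1 · 1
0 · 3 · 2 · 1
t=5: 2 · 3 · 2 · 3
2 · 3 · 2 · 0
2 · 3 · 1 · 2
0 · 3 · 2 · 1
t=6: 2 · 3 · 2 · 3
2 · 3 · 2 · 0
2 · 3 · 1 · 3
0 · 3 · 2 · 1
t=7: 2 · 3 · 2 · 3
2 · 3 · 2 · 1
2 · 3 · 2 · 0
0 · 3 · 2 · 2
t=8: 2 · 3 · 2 · 3
2 · 3 · 2 · 1
2 · 3 · 2 · 1
0 · 3 · 2 · 2
t=9: 2 · 3 · 2 · 3
2 · 3 · 2 · 1
2 · 3 · 2 · 2
0 · 3 · 2 · 2
t=10: 2 · 3 · 2 · 3
2 · 3 · 2 · 1
2 · 3 · 2 · 3
0 · 3 · 2 · 2
t=11: 2 · 3 · 2 · 3
2 · 3 · 2 · 2
2 · 3 · 3 · 0
0 · 3 · 2 · 3
t=12: 2 · 3 · 2 · 3
2 · 3 · 2 · 2
2 · 3 · 3 · 1
0 · 3 · 2 · 3
t=13: 2 · 3 · 2 · 3
2 · 3 · 2 · 2
2 · 3 · 3 · 2
0 · 3 · 2 · 3
t=14: 2 · 3 · 2 · 3
2 · 3 · 2 · 2
2 · 3 · 3 · 3
0 · 3 · 2 · 3
t=15: 3 · 1 · 1 · 1
3 · 2 · 2 · 1
3 · 2 · 3 · 3
1 · 1 · 1 · 1
t=16: 3 · 1 · 1 · 1
3 · 2 · 3 · 2
3 · 3 · 0 · 1
1 · 1 · 2 · 2
t=17: 3 · 1 · 1 · 1
3 · 2 · 3 · 2
3 · 3 · 0 · 2
1 · 1 · 2 · 2
t=18: 3 · 1 · 1 · 1
3 · 2 · 3 · 2
3 · 3 · 0 · 3
1 · 1 · 2 · 2
t=19: 3 · 1 · 1 · 1
3 · 2 · 3 · 3
3 · 3 · 1 · 0
1 · 1 · 2 · 3
t=20: 3 · 1 · 1 · 1
3 · 2 · 3 · 3
3 · 3 · 1 · 1
1 · 1 · 2 · 3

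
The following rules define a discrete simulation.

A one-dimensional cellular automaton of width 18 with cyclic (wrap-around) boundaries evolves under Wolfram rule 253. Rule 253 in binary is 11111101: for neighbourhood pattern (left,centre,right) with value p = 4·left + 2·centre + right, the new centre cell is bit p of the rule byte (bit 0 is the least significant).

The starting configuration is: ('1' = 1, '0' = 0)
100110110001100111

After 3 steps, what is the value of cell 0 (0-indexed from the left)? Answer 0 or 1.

1

step 0: 100110110001100111
step 1: 110111111101110111
step 2: 111111111111111111
step 3: 111111111111111111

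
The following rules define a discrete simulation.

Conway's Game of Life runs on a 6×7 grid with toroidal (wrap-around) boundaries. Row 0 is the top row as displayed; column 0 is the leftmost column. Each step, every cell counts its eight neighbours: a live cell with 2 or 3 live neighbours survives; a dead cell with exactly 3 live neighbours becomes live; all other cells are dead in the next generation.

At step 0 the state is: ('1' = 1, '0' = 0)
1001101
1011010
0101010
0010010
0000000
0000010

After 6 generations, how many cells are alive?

22

0) 1001101
1011010
0101010
0010010
0000000
0000010
1) 1111000
1000010
0101010
0010100
0000000
0000111
2) 1111000
1001000
0111011
0011100
0001100
1111111
3) 0000010
0000000
1100011
0100000
1000001
0000011
4) 0000011
1000010
1100001
0100010
1000011
1000010
5) 1000110
0100010
0100010
0100010
1100110
1000100
6) 1100110
1100010
1110111
0110010
1100110
1001000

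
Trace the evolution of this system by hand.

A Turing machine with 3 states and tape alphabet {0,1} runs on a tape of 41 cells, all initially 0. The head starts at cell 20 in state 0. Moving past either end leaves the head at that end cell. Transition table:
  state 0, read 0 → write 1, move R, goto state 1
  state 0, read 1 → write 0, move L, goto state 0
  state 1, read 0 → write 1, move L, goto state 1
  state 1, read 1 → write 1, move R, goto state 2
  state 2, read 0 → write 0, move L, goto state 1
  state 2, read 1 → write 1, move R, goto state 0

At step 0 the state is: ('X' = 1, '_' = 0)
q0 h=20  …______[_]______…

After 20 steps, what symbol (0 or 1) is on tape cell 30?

step 0: q0 h=20  …______[_]______…
step 1: q1 h=21  …_____X[_]______…
step 2: q1 h=20  …______[X]X_____…
step 3: q2 h=21  …_____X[X]______…
step 4: q0 h=22  …____XX[_]______…
step 5: q1 h=23  …___XXX[_]______…
step 6: q1 h=22  …____XX[X]X_____…
step 7: q2 h=23  …___XXX[X]______…
step 8: q0 h=24  …__XXXX[_]______…
step 9: q1 h=25  …_XXXXX[_]______…
step 10: q1 h=24  …__XXXX[X]X_____…
step 11: q2 h=25  …_XXXXX[X]______…
step 12: q0 h=26  …XXXXXX[_]______…
step 13: q1 h=27  …XXXXXX[_]______…
step 14: q1 h=26  …XXXXXX[X]X_____…
step 15: q2 h=27  …XXXXXX[X]______…
step 16: q0 h=28  …XXXXXX[_]______…
step 17: q1 h=29  …XXXXXX[_]______…
step 18: q1 h=28  …XXXXXX[X]X_____…
step 19: q2 h=29  …XXXXXX[X]______…
step 20: q0 h=30  …XXXXXX[_]______…

0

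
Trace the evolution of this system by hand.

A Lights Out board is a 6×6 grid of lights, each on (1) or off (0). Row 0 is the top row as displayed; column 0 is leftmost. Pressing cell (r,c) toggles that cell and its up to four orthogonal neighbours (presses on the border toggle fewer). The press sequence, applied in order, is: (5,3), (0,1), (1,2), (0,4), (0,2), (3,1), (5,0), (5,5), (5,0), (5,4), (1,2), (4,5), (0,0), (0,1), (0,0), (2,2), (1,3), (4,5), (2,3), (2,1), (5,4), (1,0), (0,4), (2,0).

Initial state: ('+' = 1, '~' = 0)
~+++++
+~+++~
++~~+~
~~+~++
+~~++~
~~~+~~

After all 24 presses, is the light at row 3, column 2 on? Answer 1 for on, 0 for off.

1

k=0  ~+++++
+~+++~
++~~+~
~~+~++
+~~++~
~~~+~~
k=1  ~+++++
+~+++~
++~~+~
~~+~++
+~~~+~
~~+~+~
k=2  +~~+++
+++++~
++~~+~
~~+~++
+~~~+~
~~+~+~
k=3  +~++++
+~~~+~
+++~+~
~~+~++
+~~~+~
~~+~+~
k=4  +~+~~~
+~~~~~
+++~+~
~~+~++
+~~~+~
~~+~+~
k=5  ++~+~~
+~+~~~
+++~+~
~~+~++
+~~~+~
~~+~+~
k=6  ++~+~~
+~+~~~
+~+~+~
++~~++
++~~+~
~~+~+~
k=7  ++~+~~
+~+~~~
+~+~+~
++~~++
~+~~+~
+++~+~
k=8  ++~+~~
+~+~~~
+~+~+~
++~~++
~+~~++
+++~~+
k=9  ++~+~~
+~+~~~
+~+~+~
++~~++
++~~++
~~+~~+
k=10  ++~+~~
+~+~~~
+~+~+~
++~~++
++~~~+
~~+++~
k=11  ++++~~
++~+~~
+~~~+~
++~~++
++~~~+
~~+++~
k=12  ++++~~
++~+~~
+~~~+~
++~~+~
++~~+~
~~++++
k=13  ~~++~~
~+~+~~
+~~~+~
++~~+~
++~~+~
~~++++
k=14  ++~+~~
~~~+~~
+~~~+~
++~~+~
++~~+~
~~++++
k=15  ~~~+~~
+~~+~~
+~~~+~
++~~+~
++~~+~
~~++++
k=16  ~~~+~~
+~++~~
+++++~
+++~+~
++~~+~
~~++++
k=17  ~~~~~~
+~~~+~
+++~+~
+++~+~
++~~+~
~~++++
k=18  ~~~~~~
+~~~+~
+++~+~
+++~++
++~~~+
~~+++~
k=19  ~~~~~~
+~~++~
++~+~~
++++++
++~~~+
~~+++~
k=20  ~~~~~~
++~++~
~~++~~
+~++++
++~~~+
~~+++~
k=21  ~~~~~~
++~++~
~~++~~
+~++++
++~~++
~~+~~+
k=22  +~~~~~
~~~++~
+~++~~
+~++++
++~~++
~~+~~+
k=23  +~~+++
~~~+~~
+~++~~
+~++++
++~~++
~~+~~+
k=24  +~~+++
+~~+~~
~+++~~
~~++++
++~~++
~~+~~+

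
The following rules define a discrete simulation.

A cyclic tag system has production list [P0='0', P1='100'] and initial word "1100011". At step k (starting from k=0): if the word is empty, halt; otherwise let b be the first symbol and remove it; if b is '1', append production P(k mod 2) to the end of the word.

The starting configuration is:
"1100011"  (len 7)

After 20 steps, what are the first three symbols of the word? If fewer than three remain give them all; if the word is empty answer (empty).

(empty)

t=0: "1100011"  (len 7)
t=1: "1000110"  (len 7)
t=2: "000110100"  (len 9)
t=3: "00110100"  (len 8)
t=4: "0110100"  (len 7)
t=5: "110100"  (len 6)
t=6: "10100100"  (len 8)
t=7: "01001000"  (len 8)
t=8: "1001000"  (len 7)
t=9: "0010000"  (len 7)
t=10: "010000"  (len 6)
t=11: "10000"  (len 5)
t=12: "0000100"  (len 7)
t=13: "000100"  (len 6)
t=14: "00100"  (len 5)
t=15: "0100"  (len 4)
t=16: "100"  (len 3)
t=17: "000"  (len 3)
t=18: "00"  (len 2)
t=19: "0"  (len 1)
t=20: (halted — word empty)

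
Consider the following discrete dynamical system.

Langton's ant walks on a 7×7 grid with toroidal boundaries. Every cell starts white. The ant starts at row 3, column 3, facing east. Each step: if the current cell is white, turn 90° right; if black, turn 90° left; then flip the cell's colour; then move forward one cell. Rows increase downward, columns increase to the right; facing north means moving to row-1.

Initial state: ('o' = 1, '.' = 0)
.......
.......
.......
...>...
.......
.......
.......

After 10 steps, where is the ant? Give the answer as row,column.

[0] .......
.......
.......
...>...
.......
.......
.......
[1] .......
.......
.......
...o...
...v...
.......
.......
[2] .......
.......
.......
...o...
..<o...
.......
.......
[3] .......
.......
.......
..^o...
..oo...
.......
.......
[4] .......
.......
.......
..o>...
..oo...
.......
.......
[5] .......
.......
...^...
..o....
..oo...
.......
.......
[6] .......
.......
...o>..
..o....
..oo...
.......
.......
[7] .......
.......
...oo..
..o.v..
..oo...
.......
.......
[8] .......
.......
...oo..
..o<o..
..oo...
.......
.......
[9] .......
.......
...^o..
..ooo..
..oo...
.......
.......
[10] .......
.......
..<.o..
..ooo..
..oo...
.......
.......

2,2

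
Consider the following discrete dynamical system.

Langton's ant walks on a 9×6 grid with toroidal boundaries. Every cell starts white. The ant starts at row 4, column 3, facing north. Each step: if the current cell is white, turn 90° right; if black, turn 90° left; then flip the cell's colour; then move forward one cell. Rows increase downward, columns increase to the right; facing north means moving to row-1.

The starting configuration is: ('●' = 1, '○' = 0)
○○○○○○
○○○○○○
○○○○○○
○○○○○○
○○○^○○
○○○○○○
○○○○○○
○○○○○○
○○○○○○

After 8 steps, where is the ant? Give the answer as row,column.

0) ○○○○○○
○○○○○○
○○○○○○
○○○○○○
○○○^○○
○○○○○○
○○○○○○
○○○○○○
○○○○○○
1) ○○○○○○
○○○○○○
○○○○○○
○○○○○○
○○○●>○
○○○○○○
○○○○○○
○○○○○○
○○○○○○
2) ○○○○○○
○○○○○○
○○○○○○
○○○○○○
○○○●●○
○○○○v○
○○○○○○
○○○○○○
○○○○○○
3) ○○○○○○
○○○○○○
○○○○○○
○○○○○○
○○○●●○
○○○<●○
○○○○○○
○○○○○○
○○○○○○
4) ○○○○○○
○○○○○○
○○○○○○
○○○○○○
○○○^●○
○○○●●○
○○○○○○
○○○○○○
○○○○○○
5) ○○○○○○
○○○○○○
○○○○○○
○○○○○○
○○<○●○
○○○●●○
○○○○○○
○○○○○○
○○○○○○
6) ○○○○○○
○○○○○○
○○○○○○
○○^○○○
○○●○●○
○○○●●○
○○○○○○
○○○○○○
○○○○○○
7) ○○○○○○
○○○○○○
○○○○○○
○○●>○○
○○●○●○
○○○●●○
○○○○○○
○○○○○○
○○○○○○
8) ○○○○○○
○○○○○○
○○○○○○
○○●●○○
○○●v●○
○○○●●○
○○○○○○
○○○○○○
○○○○○○

4,3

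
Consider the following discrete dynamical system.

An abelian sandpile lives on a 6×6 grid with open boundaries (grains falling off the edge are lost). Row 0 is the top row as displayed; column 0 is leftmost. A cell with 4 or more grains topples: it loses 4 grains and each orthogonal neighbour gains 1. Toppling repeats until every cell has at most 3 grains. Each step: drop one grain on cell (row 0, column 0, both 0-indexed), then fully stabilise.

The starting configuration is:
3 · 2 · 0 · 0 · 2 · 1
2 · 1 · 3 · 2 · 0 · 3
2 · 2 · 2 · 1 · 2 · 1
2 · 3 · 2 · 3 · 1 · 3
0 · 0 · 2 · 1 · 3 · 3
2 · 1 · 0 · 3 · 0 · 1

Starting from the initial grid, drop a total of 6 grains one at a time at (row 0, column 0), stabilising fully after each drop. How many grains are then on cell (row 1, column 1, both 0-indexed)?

3

k=0  3 · 2 · 0 · 0 · 2 · 1
2 · 1 · 3 · 2 · 0 · 3
2 · 2 · 2 · 1 · 2 · 1
2 · 3 · 2 · 3 · 1 · 3
0 · 0 · 2 · 1 · 3 · 3
2 · 1 · 0 · 3 · 0 · 1
k=1  0 · 3 · 0 · 0 · 2 · 1
3 · 1 · 3 · 2 · 0 · 3
2 · 2 · 2 · 1 · 2 · 1
2 · 3 · 2 · 3 · 1 · 3
0 · 0 · 2 · 1 · 3 · 3
2 · 1 · 0 · 3 · 0 · 1
k=2  1 · 3 · 0 · 0 · 2 · 1
3 · 1 · 3 · 2 · 0 · 3
2 · 2 · 2 · 1 · 2 · 1
2 · 3 · 2 · 3 · 1 · 3
0 · 0 · 2 · 1 · 3 · 3
2 · 1 · 0 · 3 · 0 · 1
k=3  2 · 3 · 0 · 0 · 2 · 1
3 · 1 · 3 · 2 · 0 · 3
2 · 2 · 2 · 1 · 2 · 1
2 · 3 · 2 · 3 · 1 · 3
0 · 0 · 2 · 1 · 3 · 3
2 · 1 · 0 · 3 · 0 · 1
k=4  3 · 3 · 0 · 0 · 2 · 1
3 · 1 · 3 · 2 · 0 · 3
2 · 2 · 2 · 1 · 2 · 1
2 · 3 · 2 · 3 · 1 · 3
0 · 0 · 2 · 1 · 3 · 3
2 · 1 · 0 · 3 · 0 · 1
k=5  2 · 0 · 1 · 0 · 2 · 1
0 · 3 · 3 · 2 · 0 · 3
3 · 2 · 2 · 1 · 2 · 1
2 · 3 · 2 · 3 · 1 · 3
0 · 0 · 2 · 1 · 3 · 3
2 · 1 · 0 · 3 · 0 · 1
k=6  3 · 0 · 1 · 0 · 2 · 1
0 · 3 · 3 · 2 · 0 · 3
3 · 2 · 2 · 1 · 2 · 1
2 · 3 · 2 · 3 · 1 · 3
0 · 0 · 2 · 1 · 3 · 3
2 · 1 · 0 · 3 · 0 · 1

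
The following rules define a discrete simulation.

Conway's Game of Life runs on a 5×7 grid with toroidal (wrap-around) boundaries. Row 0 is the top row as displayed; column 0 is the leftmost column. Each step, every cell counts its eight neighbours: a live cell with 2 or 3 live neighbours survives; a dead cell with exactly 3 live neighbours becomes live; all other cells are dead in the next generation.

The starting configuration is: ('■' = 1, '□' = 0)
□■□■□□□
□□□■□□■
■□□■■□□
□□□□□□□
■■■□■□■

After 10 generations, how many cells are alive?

30

[0] □■□■□□□
□□□■□□■
■□□■■□□
□□□□□□□
■■■□■□■
[1] □■□■■■■
■□□■□□□
□□□■■□□
□□■□■■■
■■■■□□□
[2] □□□□□■■
■□□□□□■
□□■□□□■
■□□□□■■
□□□□□□□
[3] ■□□□□■■
■□□□□□□
□■□□□□□
■□□□□■■
■□□□□□□
[4] ■■□□□□□
■■□□□□□
□■□□□□□
■■□□□□■
□■□□□□□
[5] □□■□□□□
□□■□□□□
□□■□□□■
□■■□□□□
□□■□□□■
[6] □■■■□□□
□■■■□□□
□□■■□□□
■■■■□□□
□□■■□□□
[7] □□□□■□□
□□□□■□□
■□□□■□□
□□□□■□□
■□□□■□□
[8] □□□■■■□
□□□■■■□
□□□■■■□
□□□■■■□
□□□■■■□
[9] □□■□□□■
□□■□□□■
□□■□□□■
□□■□□□■
□□■□□□■
[10] ■■■■□■■
■■■■□■■
■■■■□■■
■■■■□■■
■■■■□■■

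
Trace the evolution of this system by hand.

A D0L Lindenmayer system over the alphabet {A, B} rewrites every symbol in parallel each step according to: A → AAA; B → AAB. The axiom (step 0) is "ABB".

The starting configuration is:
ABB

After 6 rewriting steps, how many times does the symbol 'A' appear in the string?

2185

0) ABB
1) AAAAABAAB
2) AAAAAAAAAAAAAAAAABAAAAAAAAB
3) AAAAAAAAAAAAAAAAAAAAAAAAAAAAAAAAAAAAAAAAAAAAAAAAAAAAABAAAAAAAAAAAAAAAAAAAAAAAAAAB
4) AAAAAAAAAAAAAAAAAAAAAAAAAAAAAAAAAAAAAAAAAAAAAAAAAAAAAAAAAA…AAAAAAAAAAAAAAAAAAAAAAAAAAAAAAAAAAAAAAAAAAAAAAAAAAAAAAAAAB  (len 243)
5) AAAAAAAAAAAAAAAAAAAAAAAAAAAAAAAAAAAAAAAAAAAAAAAAAAAAAAAAAA…AAAAAAAAAAAAAAAAAAAAAAAAAAAAAAAAAAAAAAAAAAAAAAAAAAAAAAAAAB  (len 729)
6) AAAAAAAAAAAAAAAAAAAAAAAAAAAAAAAAAAAAAAAAAAAAAAAAAAAAAAAAAA…AAAAAAAAAAAAAAAAAAAAAAAAAAAAAAAAAAAAAAAAAAAAAAAAAAAAAAAAAB  (len 2187)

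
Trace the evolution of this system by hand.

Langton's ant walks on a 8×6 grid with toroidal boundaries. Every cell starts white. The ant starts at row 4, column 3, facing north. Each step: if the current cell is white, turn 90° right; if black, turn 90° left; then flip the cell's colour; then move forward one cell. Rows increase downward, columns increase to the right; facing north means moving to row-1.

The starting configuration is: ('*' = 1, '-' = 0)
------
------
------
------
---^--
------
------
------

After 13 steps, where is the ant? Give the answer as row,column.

4,2

[0] ------
------
------
------
---^--
------
------
------
[1] ------
------
------
------
---*>-
------
------
------
[2] ------
------
------
------
---**-
----v-
------
------
[3] ------
------
------
------
---**-
---<*-
------
------
[4] ------
------
------
------
---^*-
---**-
------
------
[5] ------
------
------
------
--<-*-
---**-
------
------
[6] ------
------
------
--^---
--*-*-
---**-
------
------
[7] ------
------
------
--*>--
--*-*-
---**-
------
------
[8] ------
------
------
--**--
--*v*-
---**-
------
------
[9] ------
------
------
--**--
--<**-
---**-
------
------
[10] ------
------
------
--**--
---**-
--v**-
------
------
[11] ------
------
------
--**--
---**-
-<***-
------
------
[12] ------
------
------
--**--
-^-**-
-****-
------
------
[13] ------
------
------
--**--
-*>**-
-****-
------
------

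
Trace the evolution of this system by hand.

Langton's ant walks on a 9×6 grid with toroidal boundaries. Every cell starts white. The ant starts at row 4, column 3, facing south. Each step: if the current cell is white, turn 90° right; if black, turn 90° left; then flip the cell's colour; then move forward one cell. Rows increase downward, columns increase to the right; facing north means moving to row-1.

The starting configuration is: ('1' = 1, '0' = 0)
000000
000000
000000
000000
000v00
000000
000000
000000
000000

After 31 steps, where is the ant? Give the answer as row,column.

t=0: 000000
000000
000000
000000
000v00
000000
000000
000000
000000
t=1: 000000
000000
000000
000000
00<100
000000
000000
000000
000000
t=2: 000000
000000
000000
00^000
001100
000000
000000
000000
000000
t=3: 000000
000000
000000
001>00
001100
000000
000000
000000
000000
t=4: 000000
000000
000000
001100
001v00
000000
000000
000000
000000
t=5: 000000
000000
000000
001100
0010>0
000000
000000
000000
000000
t=6: 000000
000000
000000
001100
001010
0000v0
000000
000000
000000
t=7: 000000
000000
000000
001100
001010
000<10
000000
000000
000000
t=8: 000000
000000
000000
001100
001^10
000110
000000
000000
000000
t=9: 000000
000000
000000
001100
0011>0
000110
000000
000000
000000
t=10: 000000
000000
000000
0011^0
001100
000110
000000
000000
000000
t=11: 000000
000000
000000
00111>
001100
000110
000000
000000
000000
t=12: 000000
000000
000000
001111
00110v
000110
000000
000000
000000
t=13: 000000
000000
000000
001111
0011<1
000110
000000
000000
000000
t=14: 000000
000000
000000
0011^1
001111
000110
000000
000000
000000
t=15: 000000
000000
000000
001<01
001111
000110
000000
000000
000000
t=16: 000000
000000
000000
001001
001v11
000110
000000
000000
000000
t=17: 000000
000000
000000
001001
0010>1
000110
000000
000000
000000
t=18: 000000
000000
000000
0010^1
001001
000110
000000
000000
000000
t=19: 000000
000000
000000
00101>
001001
000110
000000
000000
000000
t=20: 000000
000000
00000^
001010
001001
000110
000000
000000
000000
t=21: 000000
000000
>00001
001010
001001
000110
000000
000000
000000
t=22: 000000
000000
100001
v01010
001001
000110
000000
000000
000000
t=23: 000000
000000
100001
10101<
001001
000110
000000
000000
000000
t=24: 000000
000000
10000^
101011
001001
000110
000000
000000
000000
t=25: 000000
000000
1000<0
101011
001001
000110
000000
000000
000000
t=26: 000000
0000^0
100010
101011
001001
000110
000000
000000
000000
t=27: 000000
00001>
100010
101011
001001
000110
000000
000000
000000
t=28: 000000
000011
10001v
101011
001001
000110
000000
000000
000000
t=29: 000000
000011
1000<1
101011
001001
000110
000000
000000
000000
t=30: 000000
000011
100001
1010v1
001001
000110
000000
000000
000000
t=31: 000000
000011
100001
10100>
001001
000110
000000
000000
000000

3,5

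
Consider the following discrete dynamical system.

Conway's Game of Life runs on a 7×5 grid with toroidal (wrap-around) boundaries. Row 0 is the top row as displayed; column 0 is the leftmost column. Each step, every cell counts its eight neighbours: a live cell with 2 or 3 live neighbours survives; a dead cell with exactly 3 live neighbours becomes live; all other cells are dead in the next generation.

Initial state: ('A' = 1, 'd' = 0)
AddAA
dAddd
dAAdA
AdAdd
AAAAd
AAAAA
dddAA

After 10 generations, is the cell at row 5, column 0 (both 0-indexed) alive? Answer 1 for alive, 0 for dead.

0

step 0: AddAA
dAddd
dAAdA
AdAdd
AAAAd
AAAAA
dddAA
step 1: AdAAd
dAddd
ddAAd
ddddd
ddddd
ddddd
ddddd
step 2: dAAdd
dAddA
ddAdd
ddddd
ddddd
ddddd
ddddd
step 3: AAAdd
AAdAd
ddddd
ddddd
ddddd
ddddd
ddddd
step 4: AdAdA
AdddA
ddddd
ddddd
ddddd
ddddd
dAddd
step 5: dddAA
AAdAA
ddddd
ddddd
ddddd
ddddd
AAddd
step 6: dddAd
AdAAd
AdddA
ddddd
ddddd
ddddd
AdddA
step 7: AAAAd
AAAAd
AAdAA
ddddd
ddddd
ddddd
ddddA
step 8: ddddd
ddddd
dddAd
AdddA
ddddd
ddddd
AAAAA
step 9: AAAAA
ddddd
ddddA
ddddA
ddddd
AAAAA
AAAAA
step 10: ddddd
dAAdd
ddddd
ddddd
dAAdd
ddddd
ddddd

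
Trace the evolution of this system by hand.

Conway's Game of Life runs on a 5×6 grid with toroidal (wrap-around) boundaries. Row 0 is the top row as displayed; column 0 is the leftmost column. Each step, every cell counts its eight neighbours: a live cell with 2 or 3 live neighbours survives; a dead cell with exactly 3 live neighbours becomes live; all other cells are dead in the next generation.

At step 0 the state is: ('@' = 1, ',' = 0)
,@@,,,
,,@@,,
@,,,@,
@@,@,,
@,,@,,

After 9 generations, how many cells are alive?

[0] ,@@,,,
,,@@,,
@,,,@,
@@,@,,
@,,@,,
[1] ,@,,,,
,,@@,,
@,,,@@
@@@@@,
@,,@,,
[2] ,@,@,,
@@@@@@
@,,,,,
,,@,,,
@,,@@@
[3] ,,,,,,
,,,@@@
@,,,@,
@@,@@,
@@,@@@
[4] ,,@,,,
,,,@@@
@@@,,,
,,,,,,
,@,@,,
[5] ,,@,,,
@,,@@@
@@@@@@
@,,,,,
,,@,,,
[6] ,@@,@@
,,,,,,
,,@,,,
@,,,@,
,@,,,,
[7] @@@,,,
,@@@,,
,,,,,,
,@,,,,
,@@@@,
[8] @,,,@,
@,,@,,
,@,,,,
,@,@,,
,,,@,,
[9] ,,,@@@
@@,,,@
@@,,,,
,,,,,,
,,@@@,

11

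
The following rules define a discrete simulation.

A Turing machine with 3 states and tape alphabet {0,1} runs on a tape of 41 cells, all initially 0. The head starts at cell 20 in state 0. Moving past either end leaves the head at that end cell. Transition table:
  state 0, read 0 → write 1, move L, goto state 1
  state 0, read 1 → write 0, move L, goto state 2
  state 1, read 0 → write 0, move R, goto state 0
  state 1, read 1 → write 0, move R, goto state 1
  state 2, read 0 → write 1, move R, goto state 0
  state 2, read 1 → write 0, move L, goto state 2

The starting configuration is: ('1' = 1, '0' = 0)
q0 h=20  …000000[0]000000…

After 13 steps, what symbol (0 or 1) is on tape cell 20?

k=0  q0 h=20  …000000[0]000000…
k=1  q1 h=19  …000000[0]100000…
k=2  q0 h=20  …000000[1]000000…
k=3  q2 h=19  …000000[0]000000…
k=4  q0 h=20  …000001[0]000000…
k=5  q1 h=19  …000000[1]100000…
k=6  q1 h=20  …000000[1]000000…
k=7  q1 h=21  …000000[0]000000…
k=8  q0 h=22  …000000[0]000000…
k=9  q1 h=21  …000000[0]100000…
k=10  q0 h=22  …000000[1]000000…
k=11  q2 h=21  …000000[0]000000…
k=12  q0 h=22  …000001[0]000000…
k=13  q1 h=21  …000000[1]100000…

0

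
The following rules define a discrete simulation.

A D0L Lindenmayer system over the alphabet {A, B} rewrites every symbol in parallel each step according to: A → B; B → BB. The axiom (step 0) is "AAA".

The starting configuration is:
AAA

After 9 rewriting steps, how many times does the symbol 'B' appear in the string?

gen 0: AAA
gen 1: BBB
gen 2: BBBBBB
gen 3: BBBBBBBBBBBB
gen 4: BBBBBBBBBBBBBBBBBBBBBBBB
gen 5: BBBBBBBBBBBBBBBBBBBBBBBBBBBBBBBBBBBBBBBBBBBBBBBB
gen 6: BBBBBBBBBBBBBBBBBBBBBBBBBBBBBBBBBBBBBBBBBBBBBBBBBBBBBBBBBBBBBBBBBBBBBBBBBBBBBBBBBBBBBBBBBBBBBBBB
gen 7: BBBBBBBBBBBBBBBBBBBBBBBBBBBBBBBBBBBBBBBBBBBBBBBBBBBBBBBBBB…BBBBBBBBBBBBBBBBBBBBBBBBBBBBBBBBBBBBBBBBBBBBBBBBBBBBBBBBBB  (len 192)
gen 8: BBBBBBBBBBBBBBBBBBBBBBBBBBBBBBBBBBBBBBBBBBBBBBBBBBBBBBBBBB…BBBBBBBBBBBBBBBBBBBBBBBBBBBBBBBBBBBBBBBBBBBBBBBBBBBBBBBBBB  (len 384)
gen 9: BBBBBBBBBBBBBBBBBBBBBBBBBBBBBBBBBBBBBBBBBBBBBBBBBBBBBBBBBB…BBBBBBBBBBBBBBBBBBBBBBBBBBBBBBBBBBBBBBBBBBBBBBBBBBBBBBBBBB  (len 768)

768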